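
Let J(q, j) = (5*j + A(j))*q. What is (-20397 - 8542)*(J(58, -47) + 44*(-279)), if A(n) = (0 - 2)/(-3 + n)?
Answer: 18740664888/25 ≈ 7.4963e+8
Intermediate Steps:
A(n) = -2/(-3 + n)
J(q, j) = q*(-2/(-3 + j) + 5*j) (J(q, j) = (5*j - 2/(-3 + j))*q = (-2/(-3 + j) + 5*j)*q = q*(-2/(-3 + j) + 5*j))
(-20397 - 8542)*(J(58, -47) + 44*(-279)) = (-20397 - 8542)*(58*(-2 + 5*(-47)*(-3 - 47))/(-3 - 47) + 44*(-279)) = -28939*(58*(-2 + 5*(-47)*(-50))/(-50) - 12276) = -28939*(58*(-1/50)*(-2 + 11750) - 12276) = -28939*(58*(-1/50)*11748 - 12276) = -28939*(-340692/25 - 12276) = -28939*(-647592/25) = 18740664888/25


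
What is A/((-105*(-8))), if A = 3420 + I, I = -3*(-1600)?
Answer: 137/14 ≈ 9.7857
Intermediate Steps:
I = 4800
A = 8220 (A = 3420 + 4800 = 8220)
A/((-105*(-8))) = 8220/((-105*(-8))) = 8220/((-21*(-40))) = 8220/840 = 8220*(1/840) = 137/14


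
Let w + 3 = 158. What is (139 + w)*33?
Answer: 9702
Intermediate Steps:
w = 155 (w = -3 + 158 = 155)
(139 + w)*33 = (139 + 155)*33 = 294*33 = 9702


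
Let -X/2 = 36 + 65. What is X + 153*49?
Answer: 7295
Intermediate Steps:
X = -202 (X = -2*(36 + 65) = -2*101 = -202)
X + 153*49 = -202 + 153*49 = -202 + 7497 = 7295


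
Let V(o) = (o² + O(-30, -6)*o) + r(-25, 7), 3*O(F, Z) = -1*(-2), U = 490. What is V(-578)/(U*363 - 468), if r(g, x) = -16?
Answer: 500524/266103 ≈ 1.8809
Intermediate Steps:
O(F, Z) = ⅔ (O(F, Z) = (-1*(-2))/3 = (⅓)*2 = ⅔)
V(o) = -16 + o² + 2*o/3 (V(o) = (o² + 2*o/3) - 16 = -16 + o² + 2*o/3)
V(-578)/(U*363 - 468) = (-16 + (-578)² + (⅔)*(-578))/(490*363 - 468) = (-16 + 334084 - 1156/3)/(177870 - 468) = (1001048/3)/177402 = (1001048/3)*(1/177402) = 500524/266103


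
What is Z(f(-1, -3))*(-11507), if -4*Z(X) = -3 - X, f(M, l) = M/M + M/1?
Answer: -34521/4 ≈ -8630.3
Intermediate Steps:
f(M, l) = 1 + M (f(M, l) = 1 + M*1 = 1 + M)
Z(X) = 3/4 + X/4 (Z(X) = -(-3 - X)/4 = 3/4 + X/4)
Z(f(-1, -3))*(-11507) = (3/4 + (1 - 1)/4)*(-11507) = (3/4 + (1/4)*0)*(-11507) = (3/4 + 0)*(-11507) = (3/4)*(-11507) = -34521/4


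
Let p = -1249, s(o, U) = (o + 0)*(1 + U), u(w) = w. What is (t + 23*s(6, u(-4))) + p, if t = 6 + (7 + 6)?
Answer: -1644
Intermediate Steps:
s(o, U) = o*(1 + U)
t = 19 (t = 6 + 13 = 19)
(t + 23*s(6, u(-4))) + p = (19 + 23*(6*(1 - 4))) - 1249 = (19 + 23*(6*(-3))) - 1249 = (19 + 23*(-18)) - 1249 = (19 - 414) - 1249 = -395 - 1249 = -1644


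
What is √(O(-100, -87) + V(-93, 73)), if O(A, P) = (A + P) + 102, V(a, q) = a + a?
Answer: I*√271 ≈ 16.462*I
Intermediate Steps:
V(a, q) = 2*a
O(A, P) = 102 + A + P
√(O(-100, -87) + V(-93, 73)) = √((102 - 100 - 87) + 2*(-93)) = √(-85 - 186) = √(-271) = I*√271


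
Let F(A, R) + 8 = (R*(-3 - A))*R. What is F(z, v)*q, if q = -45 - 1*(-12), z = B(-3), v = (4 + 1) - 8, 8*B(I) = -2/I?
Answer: 4719/4 ≈ 1179.8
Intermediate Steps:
B(I) = -1/(4*I) (B(I) = (-2/I)/8 = -1/(4*I))
v = -3 (v = 5 - 8 = -3)
z = 1/12 (z = -1/4/(-3) = -1/4*(-1/3) = 1/12 ≈ 0.083333)
F(A, R) = -8 + R**2*(-3 - A) (F(A, R) = -8 + (R*(-3 - A))*R = -8 + R**2*(-3 - A))
q = -33 (q = -45 + 12 = -33)
F(z, v)*q = (-8 - 3*(-3)**2 - 1*1/12*(-3)**2)*(-33) = (-8 - 3*9 - 1*1/12*9)*(-33) = (-8 - 27 - 3/4)*(-33) = -143/4*(-33) = 4719/4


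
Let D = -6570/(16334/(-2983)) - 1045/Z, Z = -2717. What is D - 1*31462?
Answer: -3212922152/106171 ≈ -30262.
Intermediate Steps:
D = 127429850/106171 (D = -6570/(16334/(-2983)) - 1045/(-2717) = -6570/(16334*(-1/2983)) - 1045*(-1/2717) = -6570/(-16334/2983) + 5/13 = -6570*(-2983/16334) + 5/13 = 9799155/8167 + 5/13 = 127429850/106171 ≈ 1200.2)
D - 1*31462 = 127429850/106171 - 1*31462 = 127429850/106171 - 31462 = -3212922152/106171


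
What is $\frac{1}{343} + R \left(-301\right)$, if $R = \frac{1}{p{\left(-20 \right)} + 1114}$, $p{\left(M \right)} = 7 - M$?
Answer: $- \frac{14586}{55909} \approx -0.26089$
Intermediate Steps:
$R = \frac{1}{1141}$ ($R = \frac{1}{\left(7 - -20\right) + 1114} = \frac{1}{\left(7 + 20\right) + 1114} = \frac{1}{27 + 1114} = \frac{1}{1141} \approx 0.00087642$)
$\frac{1}{343} + R \left(-301\right) = \frac{1}{343} + \frac{1}{1141} \left(-301\right) = \frac{1}{343} - \frac{43}{163} = - \frac{14586}{55909}$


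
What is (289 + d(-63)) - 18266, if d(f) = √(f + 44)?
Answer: -17977 + I*√19 ≈ -17977.0 + 4.3589*I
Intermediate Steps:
d(f) = √(44 + f)
(289 + d(-63)) - 18266 = (289 + √(44 - 63)) - 18266 = (289 + √(-19)) - 18266 = (289 + I*√19) - 18266 = -17977 + I*√19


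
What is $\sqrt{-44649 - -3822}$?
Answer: $i \sqrt{40827} \approx 202.06 i$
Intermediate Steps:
$\sqrt{-44649 - -3822} = \sqrt{-44649 + 3822} = \sqrt{-40827} = i \sqrt{40827}$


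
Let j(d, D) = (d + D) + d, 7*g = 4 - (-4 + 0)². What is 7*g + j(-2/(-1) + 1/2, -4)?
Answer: -11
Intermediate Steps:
g = -12/7 (g = (4 - (-4 + 0)²)/7 = (4 - 1*(-4)²)/7 = (4 - 1*16)/7 = (4 - 16)/7 = (⅐)*(-12) = -12/7 ≈ -1.7143)
j(d, D) = D + 2*d (j(d, D) = (D + d) + d = D + 2*d)
7*g + j(-2/(-1) + 1/2, -4) = 7*(-12/7) + (-4 + 2*(-2/(-1) + 1/2)) = -12 + (-4 + 2*(-2*(-1) + 1*(½))) = -12 + (-4 + 2*(2 + ½)) = -12 + (-4 + 2*(5/2)) = -12 + (-4 + 5) = -12 + 1 = -11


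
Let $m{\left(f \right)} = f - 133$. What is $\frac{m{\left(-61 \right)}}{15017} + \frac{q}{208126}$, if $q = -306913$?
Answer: $- \frac{4649288965}{3125428142} \approx -1.4876$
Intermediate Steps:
$m{\left(f \right)} = -133 + f$
$\frac{m{\left(-61 \right)}}{15017} + \frac{q}{208126} = \frac{-133 - 61}{15017} - \frac{306913}{208126} = \left(-194\right) \frac{1}{15017} - \frac{306913}{208126} = - \frac{194}{15017} - \frac{306913}{208126} = - \frac{4649288965}{3125428142}$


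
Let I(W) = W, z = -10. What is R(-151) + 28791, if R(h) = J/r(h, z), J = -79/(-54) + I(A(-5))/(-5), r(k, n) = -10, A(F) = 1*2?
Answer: 77735413/2700 ≈ 28791.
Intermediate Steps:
A(F) = 2
J = 287/270 (J = -79/(-54) + 2/(-5) = -79*(-1/54) + 2*(-⅕) = 79/54 - ⅖ = 287/270 ≈ 1.0630)
R(h) = -287/2700 (R(h) = (287/270)/(-10) = (287/270)*(-⅒) = -287/2700)
R(-151) + 28791 = -287/2700 + 28791 = 77735413/2700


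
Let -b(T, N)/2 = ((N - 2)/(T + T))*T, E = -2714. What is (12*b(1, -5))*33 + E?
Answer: 58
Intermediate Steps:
b(T, N) = 2 - N (b(T, N) = -2*(N - 2)/(T + T)*T = -2*(-2 + N)/((2*T))*T = -2*(-2 + N)*(1/(2*T))*T = -2*(-2 + N)/(2*T)*T = -2*(-1 + N/2) = 2 - N)
(12*b(1, -5))*33 + E = (12*(2 - 1*(-5)))*33 - 2714 = (12*(2 + 5))*33 - 2714 = (12*7)*33 - 2714 = 84*33 - 2714 = 2772 - 2714 = 58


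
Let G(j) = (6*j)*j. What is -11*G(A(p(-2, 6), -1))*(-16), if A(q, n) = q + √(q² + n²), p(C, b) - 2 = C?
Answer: 1056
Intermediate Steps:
p(C, b) = 2 + C
A(q, n) = q + √(n² + q²)
G(j) = 6*j²
-11*G(A(p(-2, 6), -1))*(-16) = -66*((2 - 2) + √((-1)² + (2 - 2)²))²*(-16) = -66*(0 + √(1 + 0²))²*(-16) = -66*(0 + √(1 + 0))²*(-16) = -66*(0 + √1)²*(-16) = -66*(0 + 1)²*(-16) = -66*1²*(-16) = -66*(-16) = 1056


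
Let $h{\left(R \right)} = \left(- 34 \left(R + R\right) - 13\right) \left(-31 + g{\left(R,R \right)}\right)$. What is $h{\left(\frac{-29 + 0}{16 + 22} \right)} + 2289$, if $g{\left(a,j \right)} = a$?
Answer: $\frac{760685}{722} \approx 1053.6$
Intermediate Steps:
$h{\left(R \right)} = \left(-31 + R\right) \left(-13 - 68 R\right)$ ($h{\left(R \right)} = \left(- 34 \left(R + R\right) - 13\right) \left(-31 + R\right) = \left(- 34 \cdot 2 R - 13\right) \left(-31 + R\right) = \left(- 68 R - 13\right) \left(-31 + R\right) = \left(-13 - 68 R\right) \left(-31 + R\right) = \left(-31 + R\right) \left(-13 - 68 R\right)$)
$h{\left(\frac{-29 + 0}{16 + 22} \right)} + 2289 = \left(403 - 68 \left(\frac{-29 + 0}{16 + 22}\right)^{2} + 2095 \frac{-29 + 0}{16 + 22}\right) + 2289 = \left(403 - 68 \left(- \frac{29}{38}\right)^{2} + 2095 \left(- \frac{29}{38}\right)\right) + 2289 = \left(403 - \frac{14297}{361} - \frac{60755}{38}\right) + 2289 = - \frac{891973}{722} + 2289 = \frac{760685}{722}$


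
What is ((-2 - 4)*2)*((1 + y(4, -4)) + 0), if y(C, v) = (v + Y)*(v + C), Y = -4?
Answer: -12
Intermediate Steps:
y(C, v) = (-4 + v)*(C + v) (y(C, v) = (v - 4)*(v + C) = (-4 + v)*(C + v))
((-2 - 4)*2)*((1 + y(4, -4)) + 0) = ((-2 - 4)*2)*((1 + ((-4)² - 4*4 - 4*(-4) + 4*(-4))) + 0) = (-6*2)*((1 + (16 - 16 + 16 - 16)) + 0) = -12*((1 + 0) + 0) = -12*(1 + 0) = -12*1 = -12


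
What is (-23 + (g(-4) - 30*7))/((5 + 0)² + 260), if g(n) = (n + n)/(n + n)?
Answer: -232/285 ≈ -0.81404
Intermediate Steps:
g(n) = 1 (g(n) = (2*n)/((2*n)) = (2*n)*(1/(2*n)) = 1)
(-23 + (g(-4) - 30*7))/((5 + 0)² + 260) = (-23 + (1 - 30*7))/((5 + 0)² + 260) = (-23 + (1 - 210))/(5² + 260) = (-23 - 209)/(25 + 260) = -232/285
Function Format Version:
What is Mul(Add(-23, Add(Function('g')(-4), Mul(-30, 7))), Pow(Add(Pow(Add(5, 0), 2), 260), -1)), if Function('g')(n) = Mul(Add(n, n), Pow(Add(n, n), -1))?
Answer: Rational(-232, 285) ≈ -0.81404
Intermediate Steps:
Function('g')(n) = 1 (Function('g')(n) = Mul(Mul(2, n), Pow(Mul(2, n), -1)) = Mul(Mul(2, n), Mul(Rational(1, 2), Pow(n, -1))) = 1)
Mul(Add(-23, Add(Function('g')(-4), Mul(-30, 7))), Pow(Add(Pow(Add(5, 0), 2), 260), -1)) = Mul(Add(-23, Add(1, Mul(-30, 7))), Pow(Add(Pow(Add(5, 0), 2), 260), -1)) = Mul(Add(-23, Add(1, -210)), Pow(Add(Pow(5, 2), 260), -1)) = Mul(Add(-23, -209), Pow(Add(25, 260), -1)) = Mul(-232, Pow(285, -1)) = Mul(-232, Rational(1, 285)) = Rational(-232, 285)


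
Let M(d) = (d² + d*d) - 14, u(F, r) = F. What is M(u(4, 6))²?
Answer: 324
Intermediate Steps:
M(d) = -14 + 2*d² (M(d) = (d² + d²) - 14 = 2*d² - 14 = -14 + 2*d²)
M(u(4, 6))² = (-14 + 2*4²)² = (-14 + 2*16)² = (-14 + 32)² = 18² = 324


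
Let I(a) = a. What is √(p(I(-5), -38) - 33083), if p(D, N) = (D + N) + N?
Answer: 2*I*√8291 ≈ 182.11*I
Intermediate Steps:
p(D, N) = D + 2*N
√(p(I(-5), -38) - 33083) = √((-5 + 2*(-38)) - 33083) = √((-5 - 76) - 33083) = √(-81 - 33083) = √(-33164) = 2*I*√8291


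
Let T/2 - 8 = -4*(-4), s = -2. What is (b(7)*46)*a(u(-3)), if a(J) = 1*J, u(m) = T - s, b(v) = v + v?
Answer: 32200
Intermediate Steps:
T = 48 (T = 16 + 2*(-4*(-4)) = 16 + 2*16 = 16 + 32 = 48)
b(v) = 2*v
u(m) = 50 (u(m) = 48 - 1*(-2) = 48 + 2 = 50)
a(J) = J
(b(7)*46)*a(u(-3)) = ((2*7)*46)*50 = (14*46)*50 = 644*50 = 32200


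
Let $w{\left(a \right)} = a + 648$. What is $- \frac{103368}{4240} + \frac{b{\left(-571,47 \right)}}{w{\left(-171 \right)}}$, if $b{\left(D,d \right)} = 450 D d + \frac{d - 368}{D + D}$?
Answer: $- \frac{11504011819}{453945} \approx -25342.0$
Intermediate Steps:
$w{\left(a \right)} = 648 + a$
$b{\left(D,d \right)} = \frac{-368 + d}{2 D} + 450 D d$ ($b{\left(D,d \right)} = 450 D d + \frac{-368 + d}{2 D} = \frac{-368 + d}{2 D} + 450 D d$)
$- \frac{103368}{4240} + \frac{b{\left(-571,47 \right)}}{w{\left(-171 \right)}} = - \frac{103368}{4240} + \frac{\frac{1}{2} \frac{1}{-571} \left(-368 + 47 + 900 \cdot 47 \left(-571\right)^{2}\right)}{648 - 171} = \left(-103368\right) \frac{1}{4240} + \frac{\frac{1}{2} \left(- \frac{1}{571}\right) \left(-368 + 47 + 900 \cdot 47 \cdot 326041\right)}{477} = - \frac{12921}{530} + \frac{1}{2} \left(- \frac{1}{571}\right) \left(-368 + 47 + 13791534300\right) \frac{1}{477} = - \frac{12921}{530} + \frac{1}{2} \left(- \frac{1}{571}\right) 13791533979 \cdot \frac{1}{477} = - \frac{12921}{530} - \frac{4597177993}{181578} = - \frac{11504011819}{453945}$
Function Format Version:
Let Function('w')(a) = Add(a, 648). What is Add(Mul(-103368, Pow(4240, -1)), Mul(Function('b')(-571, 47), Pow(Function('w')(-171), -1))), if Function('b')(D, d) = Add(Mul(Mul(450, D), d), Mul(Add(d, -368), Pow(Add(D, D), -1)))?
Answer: Rational(-11504011819, 453945) ≈ -25342.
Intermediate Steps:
Function('w')(a) = Add(648, a)
Function('b')(D, d) = Add(Mul(Rational(1, 2), Pow(D, -1), Add(-368, d)), Mul(450, D, d)) (Function('b')(D, d) = Add(Mul(450, D, d), Mul(Add(-368, d), Pow(Mul(2, D), -1))) = Add(Mul(450, D, d), Mul(Add(-368, d), Mul(Rational(1, 2), Pow(D, -1)))) = Add(Mul(450, D, d), Mul(Rational(1, 2), Pow(D, -1), Add(-368, d))) = Add(Mul(Rational(1, 2), Pow(D, -1), Add(-368, d)), Mul(450, D, d)))
Add(Mul(-103368, Pow(4240, -1)), Mul(Function('b')(-571, 47), Pow(Function('w')(-171), -1))) = Add(Mul(-103368, Pow(4240, -1)), Mul(Mul(Rational(1, 2), Pow(-571, -1), Add(-368, 47, Mul(900, 47, Pow(-571, 2)))), Pow(Add(648, -171), -1))) = Add(Mul(-103368, Rational(1, 4240)), Mul(Mul(Rational(1, 2), Rational(-1, 571), Add(-368, 47, Mul(900, 47, 326041))), Pow(477, -1))) = Add(Rational(-12921, 530), Mul(Mul(Rational(1, 2), Rational(-1, 571), Add(-368, 47, 13791534300)), Rational(1, 477))) = Add(Rational(-12921, 530), Mul(Mul(Rational(1, 2), Rational(-1, 571), 13791533979), Rational(1, 477))) = Add(Rational(-12921, 530), Mul(Rational(-13791533979, 1142), Rational(1, 477))) = Add(Rational(-12921, 530), Rational(-4597177993, 181578)) = Rational(-11504011819, 453945)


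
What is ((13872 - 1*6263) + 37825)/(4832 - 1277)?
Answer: 45434/3555 ≈ 12.780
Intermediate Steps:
((13872 - 1*6263) + 37825)/(4832 - 1277) = ((13872 - 6263) + 37825)/3555 = (7609 + 37825)*(1/3555) = 45434*(1/3555) = 45434/3555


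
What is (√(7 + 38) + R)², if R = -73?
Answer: 5374 - 438*√5 ≈ 4394.6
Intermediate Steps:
(√(7 + 38) + R)² = (√(7 + 38) - 73)² = (√45 - 73)² = (3*√5 - 73)² = (-73 + 3*√5)²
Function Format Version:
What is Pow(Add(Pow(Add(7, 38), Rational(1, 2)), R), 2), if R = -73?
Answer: Add(5374, Mul(-438, Pow(5, Rational(1, 2)))) ≈ 4394.6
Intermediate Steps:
Pow(Add(Pow(Add(7, 38), Rational(1, 2)), R), 2) = Pow(Add(Pow(Add(7, 38), Rational(1, 2)), -73), 2) = Pow(Add(Pow(45, Rational(1, 2)), -73), 2) = Pow(Add(Mul(3, Pow(5, Rational(1, 2))), -73), 2) = Pow(Add(-73, Mul(3, Pow(5, Rational(1, 2)))), 2)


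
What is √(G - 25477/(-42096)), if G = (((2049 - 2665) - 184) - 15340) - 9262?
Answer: I*√2813320709565/10524 ≈ 159.38*I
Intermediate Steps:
G = -25402 (G = ((-616 - 184) - 15340) - 9262 = (-800 - 15340) - 9262 = -16140 - 9262 = -25402)
√(G - 25477/(-42096)) = √(-25402 - 25477/(-42096)) = √(-25402 - 25477*(-1/42096)) = √(-25402 + 25477/42096) = √(-1069297115/42096) = I*√2813320709565/10524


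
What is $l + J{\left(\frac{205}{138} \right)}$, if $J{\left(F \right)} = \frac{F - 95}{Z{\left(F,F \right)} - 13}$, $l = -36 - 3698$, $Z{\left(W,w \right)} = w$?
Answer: $- \frac{5920421}{1589} \approx -3725.9$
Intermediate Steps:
$l = -3734$ ($l = -36 - 3698 = -3734$)
$J{\left(F \right)} = \frac{-95 + F}{-13 + F}$ ($J{\left(F \right)} = \frac{F - 95}{F - 13} = \frac{-95 + F}{-13 + F}$)
$l + J{\left(\frac{205}{138} \right)} = -3734 + \frac{-95 + \frac{205}{138}}{-13 + \frac{205}{138}} = -3734 + \frac{1}{- \frac{1589}{138}} \left(- \frac{12905}{138}\right) = -3734 - - \frac{12905}{1589} = -3734 + \frac{12905}{1589} = - \frac{5920421}{1589}$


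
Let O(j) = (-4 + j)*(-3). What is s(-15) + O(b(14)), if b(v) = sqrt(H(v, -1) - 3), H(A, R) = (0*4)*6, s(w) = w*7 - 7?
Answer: -100 - 3*I*sqrt(3) ≈ -100.0 - 5.1962*I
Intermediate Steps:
s(w) = -7 + 7*w (s(w) = 7*w - 7 = -7 + 7*w)
H(A, R) = 0 (H(A, R) = 0*6 = 0)
b(v) = I*sqrt(3) (b(v) = sqrt(0 - 3) = sqrt(-3) = I*sqrt(3))
O(j) = 12 - 3*j
s(-15) + O(b(14)) = (-7 + 7*(-15)) + (12 - 3*I*sqrt(3)) = (-7 - 105) + (12 - 3*I*sqrt(3)) = -112 + (12 - 3*I*sqrt(3)) = -100 - 3*I*sqrt(3)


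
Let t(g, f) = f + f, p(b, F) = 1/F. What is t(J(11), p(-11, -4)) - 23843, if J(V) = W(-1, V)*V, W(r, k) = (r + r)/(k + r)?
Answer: -47687/2 ≈ -23844.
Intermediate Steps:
W(r, k) = 2*r/(k + r) (W(r, k) = (2*r)/(k + r) = 2*r/(k + r))
J(V) = -2*V/(-1 + V) (J(V) = (2*(-1)/(V - 1))*V = (2*(-1)/(-1 + V))*V = (-2/(-1 + V))*V = -2*V/(-1 + V))
t(g, f) = 2*f
t(J(11), p(-11, -4)) - 23843 = 2/(-4) - 23843 = 2*(-1/4) - 23843 = -1/2 - 23843 = -47687/2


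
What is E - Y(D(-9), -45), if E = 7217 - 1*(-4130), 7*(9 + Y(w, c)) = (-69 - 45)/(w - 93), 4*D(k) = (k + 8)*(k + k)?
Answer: 4689952/413 ≈ 11356.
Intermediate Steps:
D(k) = k*(8 + k)/2 (D(k) = ((k + 8)*(k + k))/4 = ((8 + k)*(2*k))/4 = (2*k*(8 + k))/4 = k*(8 + k)/2)
Y(w, c) = -9 - 114/(7*(-93 + w)) (Y(w, c) = -9 + ((-69 - 45)/(w - 93))/7 = -9 + (-114/(-93 + w))/7 = -9 - 114/(7*(-93 + w)))
E = 11347 (E = 7217 + 4130 = 11347)
E - Y(D(-9), -45) = 11347 - 3*(1915 - 21*(-9)*(8 - 9)/2)/(7*(-93 + (½)*(-9)*(8 - 9))) = 11347 - 3*(1915 - 21*(-9)*(-1)/2)/(7*(-93 + (½)*(-9)*(-1))) = 11347 - 3*(1915 - 21*9/2)/(7*(-93 + 9/2)) = 11347 - 3*(1915 - 189/2)/(7*(-177/2)) = 11347 - 3*(-2)*3641/(7*177*2) = 11347 - 1*(-3641/413) = 11347 + 3641/413 = 4689952/413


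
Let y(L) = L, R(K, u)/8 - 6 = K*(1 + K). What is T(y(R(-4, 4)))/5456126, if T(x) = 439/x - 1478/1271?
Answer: 26549/76815538848 ≈ 3.4562e-7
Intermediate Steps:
R(K, u) = 48 + 8*K*(1 + K) (R(K, u) = 48 + 8*(K*(1 + K)) = 48 + 8*K*(1 + K))
T(x) = -1478/1271 + 439/x (T(x) = 439/x - 1478*1/1271 = 439/x - 1478/1271 = -1478/1271 + 439/x)
T(y(R(-4, 4)))/5456126 = (-1478/1271 + 439/(48 + 8*(-4) + 8*(-4)**2))/5456126 = (-1478/1271 + 439/(48 - 32 + 8*16))*(1/5456126) = (-1478/1271 + 439/(48 - 32 + 128))*(1/5456126) = (-1478/1271 + 439/144)*(1/5456126) = (345137/183024)*(1/5456126) = 26549/76815538848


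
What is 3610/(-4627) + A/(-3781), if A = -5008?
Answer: 9522606/17494687 ≈ 0.54431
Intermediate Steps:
3610/(-4627) + A/(-3781) = 3610/(-4627) - 5008/(-3781) = 3610*(-1/4627) - 5008*(-1/3781) = -3610/4627 + 5008/3781 = 9522606/17494687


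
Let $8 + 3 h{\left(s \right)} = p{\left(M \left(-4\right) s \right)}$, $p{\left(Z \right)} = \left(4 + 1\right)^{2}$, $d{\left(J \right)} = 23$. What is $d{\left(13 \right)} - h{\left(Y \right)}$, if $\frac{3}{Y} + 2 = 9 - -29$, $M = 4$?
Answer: $\frac{52}{3} \approx 17.333$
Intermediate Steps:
$Y = \frac{1}{12}$ ($Y = \frac{3}{-2 + \left(9 - -29\right)} = \frac{3}{-2 + \left(9 + 29\right)} = \frac{3}{-2 + 38} = \frac{3}{36} = 3 \cdot \frac{1}{36} = \frac{1}{12} \approx 0.083333$)
$p{\left(Z \right)} = 25$ ($p{\left(Z \right)} = 5^{2} = 25$)
$h{\left(s \right)} = \frac{17}{3}$ ($h{\left(s \right)} = - \frac{8}{3} + \frac{1}{3} \cdot 25 = - \frac{8}{3} + \frac{25}{3} = \frac{17}{3}$)
$d{\left(13 \right)} - h{\left(Y \right)} = 23 - \frac{17}{3} = \frac{52}{3}$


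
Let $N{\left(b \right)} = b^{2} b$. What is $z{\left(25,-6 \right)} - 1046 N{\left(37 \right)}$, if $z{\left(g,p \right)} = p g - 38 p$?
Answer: $-52982960$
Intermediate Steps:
$N{\left(b \right)} = b^{3}$
$z{\left(g,p \right)} = - 38 p + g p$ ($z{\left(g,p \right)} = g p - 38 p = - 38 p + g p$)
$z{\left(25,-6 \right)} - 1046 N{\left(37 \right)} = - 6 \left(-38 + 25\right) - 1046 \cdot 37^{3} = \left(-6\right) \left(-13\right) - 52983038 = 78 - 52983038 = -52982960$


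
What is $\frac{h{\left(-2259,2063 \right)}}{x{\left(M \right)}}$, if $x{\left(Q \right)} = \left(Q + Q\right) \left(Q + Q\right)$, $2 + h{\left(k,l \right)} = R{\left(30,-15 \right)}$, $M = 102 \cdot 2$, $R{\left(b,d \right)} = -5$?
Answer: $- \frac{7}{166464} \approx -4.2051 \cdot 10^{-5}$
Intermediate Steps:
$M = 204$
$h{\left(k,l \right)} = -7$ ($h{\left(k,l \right)} = -2 - 5 = -7$)
$x{\left(Q \right)} = 4 Q^{2}$ ($x{\left(Q \right)} = 2 Q 2 Q = 4 Q^{2}$)
$\frac{h{\left(-2259,2063 \right)}}{x{\left(M \right)}} = - \frac{7}{4 \cdot 204^{2}} = - \frac{7}{4 \cdot 41616} = - \frac{7}{166464}$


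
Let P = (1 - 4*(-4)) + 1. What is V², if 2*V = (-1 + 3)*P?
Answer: 324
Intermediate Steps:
P = 18 (P = (1 + 16) + 1 = 17 + 1 = 18)
V = 18 (V = ((-1 + 3)*18)/2 = (2*18)/2 = (½)*36 = 18)
V² = 18² = 324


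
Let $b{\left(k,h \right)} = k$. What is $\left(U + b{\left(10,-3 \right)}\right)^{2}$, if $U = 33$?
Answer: $1849$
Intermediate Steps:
$\left(U + b{\left(10,-3 \right)}\right)^{2} = \left(33 + 10\right)^{2} = 43^{2} = 1849$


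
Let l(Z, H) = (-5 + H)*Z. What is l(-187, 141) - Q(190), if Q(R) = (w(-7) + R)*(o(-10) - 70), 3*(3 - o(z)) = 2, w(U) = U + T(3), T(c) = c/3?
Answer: -38944/3 ≈ -12981.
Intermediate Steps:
T(c) = c/3 (T(c) = c*(⅓) = c/3)
w(U) = 1 + U (w(U) = U + (⅓)*3 = U + 1 = 1 + U)
o(z) = 7/3 (o(z) = 3 - ⅓*2 = 3 - ⅔ = 7/3)
l(Z, H) = Z*(-5 + H)
Q(R) = 406 - 203*R/3 (Q(R) = ((1 - 7) + R)*(7/3 - 70) = (-6 + R)*(-203/3) = 406 - 203*R/3)
l(-187, 141) - Q(190) = -187*(-5 + 141) - (406 - 203/3*190) = -187*136 - (406 - 38570/3) = -25432 - 1*(-37352/3) = -25432 + 37352/3 = -38944/3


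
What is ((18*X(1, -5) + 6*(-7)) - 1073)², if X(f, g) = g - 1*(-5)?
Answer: 1243225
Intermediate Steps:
X(f, g) = 5 + g (X(f, g) = g + 5 = 5 + g)
((18*X(1, -5) + 6*(-7)) - 1073)² = ((18*(5 - 5) + 6*(-7)) - 1073)² = ((18*0 - 42) - 1073)² = ((0 - 42) - 1073)² = (-42 - 1073)² = (-1115)² = 1243225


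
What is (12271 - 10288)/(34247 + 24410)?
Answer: 1983/58657 ≈ 0.033807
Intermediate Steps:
(12271 - 10288)/(34247 + 24410) = 1983/58657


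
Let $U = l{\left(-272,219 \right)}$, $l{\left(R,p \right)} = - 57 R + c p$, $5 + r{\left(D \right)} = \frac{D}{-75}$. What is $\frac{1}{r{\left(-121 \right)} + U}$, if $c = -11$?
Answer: $\frac{75}{981871} \approx 7.6385 \cdot 10^{-5}$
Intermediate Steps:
$r{\left(D \right)} = -5 - \frac{D}{75}$ ($r{\left(D \right)} = -5 + \frac{D}{-75} = -5 + D \left(- \frac{1}{75}\right) = -5 - \frac{D}{75}$)
$l{\left(R,p \right)} = - 57 R - 11 p$
$U = 13095$ ($U = \left(-57\right) \left(-272\right) - 2409 = 15504 - 2409 = 13095$)
$\frac{1}{r{\left(-121 \right)} + U} = \frac{1}{\left(-5 - - \frac{121}{75}\right) + 13095} = \frac{1}{\left(-5 + \frac{121}{75}\right) + 13095} = \frac{1}{- \frac{254}{75} + 13095} = \frac{1}{\frac{981871}{75}} = \frac{75}{981871}$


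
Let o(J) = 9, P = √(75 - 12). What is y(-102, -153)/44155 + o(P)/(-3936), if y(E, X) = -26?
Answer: -166577/57931360 ≈ -0.0028754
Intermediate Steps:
P = 3*√7 (P = √63 = 3*√7 ≈ 7.9373)
y(-102, -153)/44155 + o(P)/(-3936) = -26/44155 + 9/(-3936) = -26*1/44155 + 9*(-1/3936) = -26/44155 - 3/1312 = -166577/57931360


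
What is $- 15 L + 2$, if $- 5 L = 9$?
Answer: $29$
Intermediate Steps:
$L = - \frac{9}{5}$ ($L = \left(- \frac{1}{5}\right) 9 = - \frac{9}{5} \approx -1.8$)
$- 15 L + 2 = \left(-15\right) \left(- \frac{9}{5}\right) + 2 = 27 + 2 = 29$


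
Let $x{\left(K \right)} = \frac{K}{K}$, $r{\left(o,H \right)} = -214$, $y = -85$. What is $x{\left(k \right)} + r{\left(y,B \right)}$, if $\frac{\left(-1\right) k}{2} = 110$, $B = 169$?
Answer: $-213$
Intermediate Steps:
$k = -220$ ($k = \left(-2\right) 110 = -220$)
$x{\left(K \right)} = 1$
$x{\left(k \right)} + r{\left(y,B \right)} = 1 - 214 = -213$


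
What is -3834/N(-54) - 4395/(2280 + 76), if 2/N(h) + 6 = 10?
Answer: -18070203/2356 ≈ -7669.9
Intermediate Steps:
N(h) = ½ (N(h) = 2/(-6 + 10) = 2/4 = 2*(¼) = ½)
-3834/N(-54) - 4395/(2280 + 76) = -3834/½ - 4395/(2280 + 76) = -3834*2 - 4395/2356 = -7668 - 4395*1/2356 = -7668 - 4395/2356 = -18070203/2356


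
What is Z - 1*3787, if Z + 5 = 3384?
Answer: -408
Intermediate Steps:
Z = 3379 (Z = -5 + 3384 = 3379)
Z - 1*3787 = 3379 - 1*3787 = 3379 - 3787 = -408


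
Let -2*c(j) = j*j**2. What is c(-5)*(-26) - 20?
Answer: -1645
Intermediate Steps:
c(j) = -j**3/2 (c(j) = -j*j**2/2 = -j**3/2)
c(-5)*(-26) - 20 = -1/2*(-5)**3*(-26) - 20 = -1/2*(-125)*(-26) - 20 = (125/2)*(-26) - 20 = -1625 - 20 = -1645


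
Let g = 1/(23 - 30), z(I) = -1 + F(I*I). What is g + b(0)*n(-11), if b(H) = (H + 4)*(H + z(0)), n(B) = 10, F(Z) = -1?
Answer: -561/7 ≈ -80.143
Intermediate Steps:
z(I) = -2 (z(I) = -1 - 1 = -2)
b(H) = (-2 + H)*(4 + H) (b(H) = (H + 4)*(H - 2) = (4 + H)*(-2 + H) = (-2 + H)*(4 + H))
g = -⅐ (g = 1/(-7) = -⅐ ≈ -0.14286)
g + b(0)*n(-11) = -⅐ + (-8 + 0² + 2*0)*10 = -⅐ + (-8 + 0 + 0)*10 = -⅐ - 8*10 = -⅐ - 80 = -561/7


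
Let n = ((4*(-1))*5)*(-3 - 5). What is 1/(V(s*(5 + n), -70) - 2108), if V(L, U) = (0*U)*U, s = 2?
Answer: -1/2108 ≈ -0.00047438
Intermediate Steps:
n = 160 (n = -4*5*(-8) = -20*(-8) = 160)
V(L, U) = 0 (V(L, U) = 0*U = 0)
1/(V(s*(5 + n), -70) - 2108) = 1/(0 - 2108) = 1/(-2108) = -1/2108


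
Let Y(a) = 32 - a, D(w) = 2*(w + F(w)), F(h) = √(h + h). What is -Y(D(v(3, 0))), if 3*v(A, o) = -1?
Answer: -98/3 + 2*I*√6/3 ≈ -32.667 + 1.633*I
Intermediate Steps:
F(h) = √2*√h (F(h) = √(2*h) = √2*√h)
v(A, o) = -⅓ (v(A, o) = (⅓)*(-1) = -⅓)
D(w) = 2*w + 2*√2*√w (D(w) = 2*(w + √2*√w) = 2*w + 2*√2*√w)
-Y(D(v(3, 0))) = -(32 - (2*(-⅓) + 2*√2*√(-⅓))) = -(32 - (-⅔ + 2*√2*(I*√3/3))) = -(32 - (-⅔ + 2*I*√6/3)) = -(32 + (⅔ - 2*I*√6/3)) = -(98/3 - 2*I*√6/3) = -98/3 + 2*I*√6/3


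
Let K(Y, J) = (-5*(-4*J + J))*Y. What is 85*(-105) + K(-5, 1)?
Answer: -9000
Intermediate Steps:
K(Y, J) = 15*J*Y (K(Y, J) = (-(-15)*J)*Y = (15*J)*Y = 15*J*Y)
85*(-105) + K(-5, 1) = 85*(-105) + 15*1*(-5) = -8925 - 75 = -9000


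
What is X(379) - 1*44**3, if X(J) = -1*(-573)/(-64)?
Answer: -5452349/64 ≈ -85193.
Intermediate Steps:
X(J) = -573/64 (X(J) = 573*(-1/64) = -573/64)
X(379) - 1*44**3 = -573/64 - 1*44**3 = -573/64 - 1*85184 = -573/64 - 85184 = -5452349/64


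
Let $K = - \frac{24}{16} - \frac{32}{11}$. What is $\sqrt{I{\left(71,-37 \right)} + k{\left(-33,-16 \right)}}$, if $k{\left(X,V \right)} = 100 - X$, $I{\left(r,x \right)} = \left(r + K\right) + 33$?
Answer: $\frac{\sqrt{112574}}{22} \approx 15.251$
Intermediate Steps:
$K = - \frac{97}{22}$ ($K = \left(-24\right) \frac{1}{16} - \frac{32}{11} = - \frac{3}{2} - \frac{32}{11} = - \frac{97}{22} \approx -4.4091$)
$I{\left(r,x \right)} = \frac{629}{22} + r$ ($I{\left(r,x \right)} = \left(r - \frac{97}{22}\right) + 33 = \left(- \frac{97}{22} + r\right) + 33 = \frac{629}{22} + r$)
$\sqrt{I{\left(71,-37 \right)} + k{\left(-33,-16 \right)}} = \sqrt{\left(\frac{629}{22} + 71\right) + \left(100 - -33\right)} = \sqrt{\frac{2191}{22} + \left(100 + 33\right)} = \sqrt{\frac{2191}{22} + 133} = \sqrt{\frac{5117}{22}} = \frac{\sqrt{112574}}{22}$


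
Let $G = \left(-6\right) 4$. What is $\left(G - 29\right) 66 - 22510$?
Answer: $-26008$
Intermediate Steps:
$G = -24$
$\left(G - 29\right) 66 - 22510 = \left(-24 - 29\right) 66 - 22510 = \left(-53\right) 66 - 22510 = -3498 - 22510 = -26008$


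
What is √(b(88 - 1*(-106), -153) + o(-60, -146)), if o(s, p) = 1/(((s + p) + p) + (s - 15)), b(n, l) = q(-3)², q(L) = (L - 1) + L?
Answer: √8933694/427 ≈ 6.9998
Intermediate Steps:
q(L) = -1 + 2*L (q(L) = (-1 + L) + L = -1 + 2*L)
b(n, l) = 49 (b(n, l) = (-1 + 2*(-3))² = (-1 - 6)² = (-7)² = 49)
o(s, p) = 1/(-15 + 2*p + 2*s) (o(s, p) = 1/(((p + s) + p) + (-15 + s)) = 1/((s + 2*p) + (-15 + s)) = 1/(-15 + 2*p + 2*s))
√(b(88 - 1*(-106), -153) + o(-60, -146)) = √(49 + 1/(-15 + 2*(-146) + 2*(-60))) = √(49 + 1/(-15 - 292 - 120)) = √(49 + 1/(-427)) = √(49 - 1/427) = √(20922/427) = √8933694/427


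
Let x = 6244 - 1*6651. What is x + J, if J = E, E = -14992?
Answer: -15399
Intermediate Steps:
J = -14992
x = -407 (x = 6244 - 6651 = -407)
x + J = -407 - 14992 = -15399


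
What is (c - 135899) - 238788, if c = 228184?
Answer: -146503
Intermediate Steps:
(c - 135899) - 238788 = (228184 - 135899) - 238788 = 92285 - 238788 = -146503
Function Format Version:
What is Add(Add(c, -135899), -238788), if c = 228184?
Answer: -146503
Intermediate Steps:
Add(Add(c, -135899), -238788) = Add(Add(228184, -135899), -238788) = Add(92285, -238788) = -146503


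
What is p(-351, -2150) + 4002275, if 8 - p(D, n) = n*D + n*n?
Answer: -1374867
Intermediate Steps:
p(D, n) = 8 - n**2 - D*n (p(D, n) = 8 - (n*D + n*n) = 8 - (D*n + n**2) = 8 - (n**2 + D*n) = 8 + (-n**2 - D*n) = 8 - n**2 - D*n)
p(-351, -2150) + 4002275 = (8 - 1*(-2150)**2 - 1*(-351)*(-2150)) + 4002275 = (8 - 1*4622500 - 754650) + 4002275 = (8 - 4622500 - 754650) + 4002275 = -5377142 + 4002275 = -1374867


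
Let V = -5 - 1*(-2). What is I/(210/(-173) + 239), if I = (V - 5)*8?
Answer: -11072/41137 ≈ -0.26915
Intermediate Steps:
V = -3 (V = -5 + 2 = -3)
I = -64 (I = (-3 - 5)*8 = -8*8 = -64)
I/(210/(-173) + 239) = -64/(210/(-173) + 239) = -64/(210*(-1/173) + 239) = -64/(-210/173 + 239) = -64/41137/173 = -64*173/41137 = -11072/41137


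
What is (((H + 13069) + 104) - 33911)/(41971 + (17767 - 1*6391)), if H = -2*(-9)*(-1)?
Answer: -20756/53347 ≈ -0.38908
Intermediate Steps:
H = -18 (H = 18*(-1) = -18)
(((H + 13069) + 104) - 33911)/(41971 + (17767 - 1*6391)) = (((-18 + 13069) + 104) - 33911)/(41971 + (17767 - 1*6391)) = ((13051 + 104) - 33911)/(41971 + (17767 - 6391)) = (13155 - 33911)/(41971 + 11376) = -20756/53347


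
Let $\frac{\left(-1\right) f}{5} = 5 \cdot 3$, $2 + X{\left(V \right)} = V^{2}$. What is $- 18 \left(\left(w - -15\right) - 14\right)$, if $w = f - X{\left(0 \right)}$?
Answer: $1296$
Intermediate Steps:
$X{\left(V \right)} = -2 + V^{2}$
$f = -75$ ($f = - 5 \cdot 5 \cdot 3 = \left(-5\right) 15 = -75$)
$w = -73$ ($w = -75 - \left(-2 + 0^{2}\right) = -75 - \left(-2 + 0\right) = -75 - -2 = -75 + 2 = -73$)
$- 18 \left(\left(w - -15\right) - 14\right) = - 18 \left(\left(-73 - -15\right) - 14\right) = - 18 \left(\left(-73 + 15\right) - 14\right) = - 18 \left(-58 - 14\right) = \left(-18\right) \left(-72\right) = 1296$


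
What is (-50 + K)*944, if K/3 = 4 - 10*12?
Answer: -375712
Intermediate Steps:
K = -348 (K = 3*(4 - 10*12) = 3*(4 - 120) = 3*(-116) = -348)
(-50 + K)*944 = (-50 - 348)*944 = -398*944 = -375712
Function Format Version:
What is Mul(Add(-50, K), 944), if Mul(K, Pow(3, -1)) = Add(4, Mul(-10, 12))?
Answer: -375712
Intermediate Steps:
K = -348 (K = Mul(3, Add(4, Mul(-10, 12))) = Mul(3, Add(4, -120)) = Mul(3, -116) = -348)
Mul(Add(-50, K), 944) = Mul(Add(-50, -348), 944) = Mul(-398, 944) = -375712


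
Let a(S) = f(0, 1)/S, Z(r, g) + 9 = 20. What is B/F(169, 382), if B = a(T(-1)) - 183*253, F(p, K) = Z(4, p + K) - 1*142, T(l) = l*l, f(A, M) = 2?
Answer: 46297/131 ≈ 353.41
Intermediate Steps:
Z(r, g) = 11 (Z(r, g) = -9 + 20 = 11)
T(l) = l²
F(p, K) = -131 (F(p, K) = 11 - 1*142 = 11 - 142 = -131)
a(S) = 2/S
B = -46297 (B = 2/((-1)²) - 183*253 = 2/1 - 46299 = 2*1 - 46299 = 2 - 46299 = -46297)
B/F(169, 382) = -46297/(-131) = -46297*(-1/131) = 46297/131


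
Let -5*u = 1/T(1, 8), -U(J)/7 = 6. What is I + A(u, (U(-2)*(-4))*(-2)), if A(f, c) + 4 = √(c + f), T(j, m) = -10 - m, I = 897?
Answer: 893 + I*√302390/30 ≈ 893.0 + 18.33*I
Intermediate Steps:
U(J) = -42 (U(J) = -7*6 = -42)
u = 1/90 (u = -1/(5*(-10 - 1*8)) = -1/(5*(-10 - 8)) = -⅕/(-18) = -⅕*(-1/18) = 1/90 ≈ 0.011111)
A(f, c) = -4 + √(c + f)
I + A(u, (U(-2)*(-4))*(-2)) = 897 + (-4 + √(-42*(-4)*(-2) + 1/90)) = 897 + (-4 + √(168*(-2) + 1/90)) = 897 + (-4 + √(-336 + 1/90)) = 897 + (-4 + √(-30239/90)) = 897 + (-4 + I*√302390/30) = 893 + I*√302390/30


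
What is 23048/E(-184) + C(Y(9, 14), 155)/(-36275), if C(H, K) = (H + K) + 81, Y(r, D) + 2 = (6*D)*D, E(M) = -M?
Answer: 20895169/166865 ≈ 125.22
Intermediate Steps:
Y(r, D) = -2 + 6*D² (Y(r, D) = -2 + (6*D)*D = -2 + 6*D²)
C(H, K) = 81 + H + K
23048/E(-184) + C(Y(9, 14), 155)/(-36275) = 23048/((-1*(-184))) + (81 + (-2 + 6*14²) + 155)/(-36275) = 23048/184 + (81 + (-2 + 6*196) + 155)*(-1/36275) = 23048*(1/184) + (81 + (-2 + 1176) + 155)*(-1/36275) = 2881/23 + (81 + 1174 + 155)*(-1/36275) = 2881/23 + 1410*(-1/36275) = 2881/23 - 282/7255 = 20895169/166865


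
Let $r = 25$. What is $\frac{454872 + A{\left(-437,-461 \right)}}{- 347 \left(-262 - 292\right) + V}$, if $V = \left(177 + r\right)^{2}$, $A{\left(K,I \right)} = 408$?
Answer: $\frac{227640}{116521} \approx 1.9536$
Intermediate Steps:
$V = 40804$ ($V = \left(177 + 25\right)^{2} = 202^{2} = 40804$)
$\frac{454872 + A{\left(-437,-461 \right)}}{- 347 \left(-262 - 292\right) + V} = \frac{454872 + 408}{- 347 \left(-262 - 292\right) + 40804} = \frac{455280}{\left(-347\right) \left(-554\right) + 40804} = \frac{455280}{192238 + 40804} = \frac{455280}{233042} = 455280 \cdot \frac{1}{233042} = \frac{227640}{116521}$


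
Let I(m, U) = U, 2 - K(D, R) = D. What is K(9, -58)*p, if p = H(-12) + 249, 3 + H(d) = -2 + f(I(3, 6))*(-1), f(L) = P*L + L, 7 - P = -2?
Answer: -1288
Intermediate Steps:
P = 9 (P = 7 - 1*(-2) = 7 + 2 = 9)
K(D, R) = 2 - D
f(L) = 10*L (f(L) = 9*L + L = 10*L)
H(d) = -65 (H(d) = -3 + (-2 + (10*6)*(-1)) = -3 + (-2 + 60*(-1)) = -3 + (-2 - 60) = -3 - 62 = -65)
p = 184 (p = -65 + 249 = 184)
K(9, -58)*p = (2 - 1*9)*184 = (2 - 9)*184 = -7*184 = -1288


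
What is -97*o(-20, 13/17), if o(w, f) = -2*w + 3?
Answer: -4171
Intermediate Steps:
o(w, f) = 3 - 2*w
-97*o(-20, 13/17) = -97*(3 - 2*(-20)) = -97*(3 + 40) = -97*43 = -4171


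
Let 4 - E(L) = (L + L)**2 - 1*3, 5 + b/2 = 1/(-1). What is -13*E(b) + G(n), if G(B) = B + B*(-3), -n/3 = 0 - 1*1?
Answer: 7391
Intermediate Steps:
n = 3 (n = -3*(0 - 1*1) = -3*(0 - 1) = -3*(-1) = 3)
b = -12 (b = -10 + 2/(-1) = -10 + 2*(-1) = -10 - 2 = -12)
E(L) = 7 - 4*L**2 (E(L) = 4 - ((L + L)**2 - 1*3) = 4 - ((2*L)**2 - 3) = 4 - (4*L**2 - 3) = 4 - (-3 + 4*L**2) = 4 + (3 - 4*L**2) = 7 - 4*L**2)
G(B) = -2*B (G(B) = B - 3*B = -2*B)
-13*E(b) + G(n) = -13*(7 - 4*(-12)**2) - 2*3 = -13*(7 - 4*144) - 6 = -13*(7 - 576) - 6 = -13*(-569) - 6 = 7397 - 6 = 7391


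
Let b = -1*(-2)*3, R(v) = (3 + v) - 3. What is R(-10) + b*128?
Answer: 758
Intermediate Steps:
R(v) = v
b = 6 (b = 2*3 = 6)
R(-10) + b*128 = -10 + 6*128 = -10 + 768 = 758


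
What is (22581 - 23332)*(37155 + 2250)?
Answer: -29593155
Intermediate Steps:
(22581 - 23332)*(37155 + 2250) = -751*39405 = -29593155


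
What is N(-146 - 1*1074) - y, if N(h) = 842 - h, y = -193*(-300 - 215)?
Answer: -97333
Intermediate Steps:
y = 99395 (y = -193*(-515) = 99395)
N(-146 - 1*1074) - y = (842 - (-146 - 1*1074)) - 1*99395 = (842 - (-146 - 1074)) - 99395 = (842 - 1*(-1220)) - 99395 = (842 + 1220) - 99395 = 2062 - 99395 = -97333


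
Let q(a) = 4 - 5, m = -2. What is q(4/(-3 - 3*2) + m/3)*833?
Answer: -833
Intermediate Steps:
q(a) = -1
q(4/(-3 - 3*2) + m/3)*833 = -1*833 = -833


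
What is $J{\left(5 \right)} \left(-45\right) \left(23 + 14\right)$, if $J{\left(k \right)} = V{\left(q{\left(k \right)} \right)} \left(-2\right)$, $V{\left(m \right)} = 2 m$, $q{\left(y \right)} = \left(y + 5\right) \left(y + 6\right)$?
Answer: $732600$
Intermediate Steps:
$q{\left(y \right)} = \left(5 + y\right) \left(6 + y\right)$
$J{\left(k \right)} = -120 - 44 k - 4 k^{2}$ ($J{\left(k \right)} = 2 \left(30 + k^{2} + 11 k\right) \left(-2\right) = \left(60 + 2 k^{2} + 22 k\right) \left(-2\right) = -120 - 44 k - 4 k^{2}$)
$J{\left(5 \right)} \left(-45\right) \left(23 + 14\right) = \left(-120 - 220 - 4 \cdot 5^{2}\right) \left(-45\right) \left(23 + 14\right) = \left(-120 - 220 - 100\right) \left(-45\right) 37 = \left(-440\right) \left(-45\right) 37 = 19800 \cdot 37 = 732600$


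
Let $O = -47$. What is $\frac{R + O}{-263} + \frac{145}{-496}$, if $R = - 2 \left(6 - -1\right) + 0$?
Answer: $- \frac{7879}{130448} \approx -0.0604$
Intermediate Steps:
$R = -14$ ($R = - 2 \left(6 + 1\right) + 0 = \left(-2\right) 7 + 0 = -14 + 0 = -14$)
$\frac{R + O}{-263} + \frac{145}{-496} = \frac{-14 - 47}{-263} + \frac{145}{-496} = \left(-61\right) \left(- \frac{1}{263}\right) + 145 \left(- \frac{1}{496}\right) = \frac{61}{263} - \frac{145}{496} = - \frac{7879}{130448}$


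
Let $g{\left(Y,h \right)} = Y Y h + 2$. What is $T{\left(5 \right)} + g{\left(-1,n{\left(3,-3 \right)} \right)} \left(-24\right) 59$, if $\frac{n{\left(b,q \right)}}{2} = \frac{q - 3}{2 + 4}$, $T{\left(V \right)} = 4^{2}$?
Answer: $16$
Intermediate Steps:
$T{\left(V \right)} = 16$
$n{\left(b,q \right)} = -1 + \frac{q}{3}$ ($n{\left(b,q \right)} = 2 \frac{q - 3}{2 + 4} = 2 \frac{-3 + q}{6} = 2 \left(-3 + q\right) \frac{1}{6} = 2 \left(- \frac{1}{2} + \frac{q}{6}\right) = -1 + \frac{q}{3}$)
$g{\left(Y,h \right)} = 2 + h Y^{2}$ ($g{\left(Y,h \right)} = Y^{2} h + 2 = h Y^{2} + 2 = 2 + h Y^{2}$)
$T{\left(5 \right)} + g{\left(-1,n{\left(3,-3 \right)} \right)} \left(-24\right) 59 = 16 + \left(2 + \left(-1 + \frac{1}{3} \left(-3\right)\right) \left(-1\right)^{2}\right) \left(-24\right) 59 = 16 + \left(2 + \left(-1 - 1\right) 1\right) \left(-24\right) 59 = 16 + \left(2 - 2\right) \left(-24\right) 59 = 16 + 0 \left(-24\right) 59 = 16 + 0 \cdot 59 = 16 + 0 = 16$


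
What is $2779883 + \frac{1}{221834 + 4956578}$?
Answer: $\frac{14395379485797}{5178412} \approx 2.7799 \cdot 10^{6}$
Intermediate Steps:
$2779883 + \frac{1}{221834 + 4956578} = 2779883 + \frac{1}{5178412} = \frac{14395379485797}{5178412}$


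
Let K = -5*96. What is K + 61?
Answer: -419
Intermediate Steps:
K = -480 (K = -1*480 = -480)
K + 61 = -480 + 61 = -419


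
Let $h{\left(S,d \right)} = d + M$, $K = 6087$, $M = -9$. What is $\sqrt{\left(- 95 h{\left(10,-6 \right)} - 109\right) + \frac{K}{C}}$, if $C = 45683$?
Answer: $\frac{\sqrt{2746686491945}}{45683} \approx 36.279$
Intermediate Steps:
$h{\left(S,d \right)} = -9 + d$ ($h{\left(S,d \right)} = d - 9 = -9 + d$)
$\sqrt{\left(- 95 h{\left(10,-6 \right)} - 109\right) + \frac{K}{C}} = \sqrt{\left(- 95 \left(-9 - 6\right) - 109\right) + \frac{6087}{45683}} = \sqrt{\left(\left(-95\right) \left(-15\right) - 109\right) + 6087 \cdot \frac{1}{45683}} = \sqrt{\left(1425 - 109\right) + \frac{6087}{45683}} = \sqrt{1316 + \frac{6087}{45683}} = \sqrt{\frac{60124915}{45683}} = \frac{\sqrt{2746686491945}}{45683}$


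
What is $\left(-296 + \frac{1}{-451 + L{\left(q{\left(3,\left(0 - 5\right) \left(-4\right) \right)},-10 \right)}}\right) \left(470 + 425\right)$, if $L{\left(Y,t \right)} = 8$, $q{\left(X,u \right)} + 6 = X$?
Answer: $- \frac{117360455}{443} \approx -2.6492 \cdot 10^{5}$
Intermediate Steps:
$q{\left(X,u \right)} = -6 + X$
$\left(-296 + \frac{1}{-451 + L{\left(q{\left(3,\left(0 - 5\right) \left(-4\right) \right)},-10 \right)}}\right) \left(470 + 425\right) = \left(-296 + \frac{1}{-451 + 8}\right) \left(470 + 425\right) = \left(-296 + \frac{1}{-443}\right) 895 = \left(-296 - \frac{1}{443}\right) 895 = \left(- \frac{131129}{443}\right) 895 = - \frac{117360455}{443}$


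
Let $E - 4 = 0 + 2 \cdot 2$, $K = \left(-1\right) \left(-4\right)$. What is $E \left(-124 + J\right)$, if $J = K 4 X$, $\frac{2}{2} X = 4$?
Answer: $-480$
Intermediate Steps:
$K = 4$
$X = 4$
$E = 8$ ($E = 4 + \left(0 + 2 \cdot 2\right) = 4 + \left(0 + 4\right) = 4 + 4 = 8$)
$J = 64$ ($J = 4 \cdot 4 \cdot 4 = 16 \cdot 4 = 64$)
$E \left(-124 + J\right) = 8 \left(-124 + 64\right) = 8 \left(-60\right) = -480$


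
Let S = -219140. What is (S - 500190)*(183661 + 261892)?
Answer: -320499639490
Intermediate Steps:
(S - 500190)*(183661 + 261892) = (-219140 - 500190)*(183661 + 261892) = -719330*445553 = -320499639490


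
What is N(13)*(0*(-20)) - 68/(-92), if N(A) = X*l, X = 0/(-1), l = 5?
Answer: 17/23 ≈ 0.73913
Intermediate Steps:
X = 0 (X = 0*(-1) = 0)
N(A) = 0 (N(A) = 0*5 = 0)
N(13)*(0*(-20)) - 68/(-92) = 0*(0*(-20)) - 68/(-92) = 0*0 - 68*(-1/92) = 0 + 17/23 = 17/23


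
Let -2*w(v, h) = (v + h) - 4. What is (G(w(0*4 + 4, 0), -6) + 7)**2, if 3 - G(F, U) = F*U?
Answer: 100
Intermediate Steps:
w(v, h) = 2 - h/2 - v/2 (w(v, h) = -((v + h) - 4)/2 = -((h + v) - 4)/2 = -(-4 + h + v)/2 = 2 - h/2 - v/2)
G(F, U) = 3 - F*U
(G(w(0*4 + 4, 0), -6) + 7)**2 = ((3 - 1*(2 - 1/2*0 - (0*4 + 4)/2)*(-6)) + 7)**2 = ((3 - 1*(2 + 0 - (0 + 4)/2)*(-6)) + 7)**2 = ((3 - 1*(2 + 0 - 1/2*4)*(-6)) + 7)**2 = ((3 - 1*(2 + 0 - 2)*(-6)) + 7)**2 = ((3 - 1*0*(-6)) + 7)**2 = ((3 + 0) + 7)**2 = (3 + 7)**2 = 10**2 = 100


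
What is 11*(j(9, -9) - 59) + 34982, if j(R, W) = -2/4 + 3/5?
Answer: 343341/10 ≈ 34334.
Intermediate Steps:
j(R, W) = ⅒ (j(R, W) = -2*¼ + 3*(⅕) = -½ + ⅗ = ⅒)
11*(j(9, -9) - 59) + 34982 = 11*(⅒ - 59) + 34982 = 11*(-589/10) + 34982 = -6479/10 + 34982 = 343341/10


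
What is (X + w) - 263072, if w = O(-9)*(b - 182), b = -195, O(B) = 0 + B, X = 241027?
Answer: -18652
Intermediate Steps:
O(B) = B
w = 3393 (w = -9*(-195 - 182) = -9*(-377) = 3393)
(X + w) - 263072 = (241027 + 3393) - 263072 = 244420 - 263072 = -18652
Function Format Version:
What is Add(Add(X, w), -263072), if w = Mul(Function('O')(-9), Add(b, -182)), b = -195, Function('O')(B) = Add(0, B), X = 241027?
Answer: -18652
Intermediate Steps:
Function('O')(B) = B
w = 3393 (w = Mul(-9, Add(-195, -182)) = Mul(-9, -377) = 3393)
Add(Add(X, w), -263072) = Add(Add(241027, 3393), -263072) = Add(244420, -263072) = -18652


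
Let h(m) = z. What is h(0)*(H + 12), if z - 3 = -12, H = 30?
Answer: -378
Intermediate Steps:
z = -9 (z = 3 - 12 = -9)
h(m) = -9
h(0)*(H + 12) = -9*(30 + 12) = -9*42 = -378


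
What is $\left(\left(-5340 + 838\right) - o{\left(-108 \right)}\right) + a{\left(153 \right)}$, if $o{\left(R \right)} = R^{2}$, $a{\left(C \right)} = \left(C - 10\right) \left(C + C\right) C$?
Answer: $6678808$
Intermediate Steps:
$a{\left(C \right)} = 2 C^{2} \left(-10 + C\right)$ ($a{\left(C \right)} = \left(-10 + C\right) 2 C C = 2 C \left(-10 + C\right) C = 2 C^{2} \left(-10 + C\right)$)
$\left(\left(-5340 + 838\right) - o{\left(-108 \right)}\right) + a{\left(153 \right)} = \left(\left(-5340 + 838\right) - \left(-108\right)^{2}\right) + 2 \cdot 153^{2} \left(-10 + 153\right) = \left(-4502 - 11664\right) + 2 \cdot 23409 \cdot 143 = \left(-4502 - 11664\right) + 6694974 = -16166 + 6694974 = 6678808$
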